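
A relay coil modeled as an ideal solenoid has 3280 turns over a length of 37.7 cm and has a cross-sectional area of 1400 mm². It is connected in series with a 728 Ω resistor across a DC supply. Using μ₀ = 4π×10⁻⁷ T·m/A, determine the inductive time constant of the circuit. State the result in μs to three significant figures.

A = 1400 mm² = 1.400×10^-3 m².
L = μ₀N²A/ℓ = (4π×10⁻⁷)(3280)²(1.400×10^-3)/(0.377) = 5.020×10^-2 H.
τ = L/R = (5.020×10^-2)/(728) = 6.896×10^-5 s.

τ ≈ 69.0 μs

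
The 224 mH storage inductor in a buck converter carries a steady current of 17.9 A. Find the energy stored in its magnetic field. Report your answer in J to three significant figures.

U ≈ 35.9 J

Stored magnetic energy: U = ½LI².
U = ½(0.224 H)(17.9 A)² = 35.89 J.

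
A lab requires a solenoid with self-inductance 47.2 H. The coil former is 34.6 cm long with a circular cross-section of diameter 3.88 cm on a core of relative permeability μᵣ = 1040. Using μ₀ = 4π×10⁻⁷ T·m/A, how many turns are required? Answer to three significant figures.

N ≈ 3250 turns

A = π(d/2)² = π(1.940×10^-2 m)² = 1.182×10^-3 m².
From L = μ₀μᵣN²A/ℓ, N = √(Lℓ / (μ₀μᵣA)).
N = √[(47.2)(0.346) / ((4π×10⁻⁷)(1040)×1.182×10^-3)] = √(1.057×10^7) ≈ 3251.0.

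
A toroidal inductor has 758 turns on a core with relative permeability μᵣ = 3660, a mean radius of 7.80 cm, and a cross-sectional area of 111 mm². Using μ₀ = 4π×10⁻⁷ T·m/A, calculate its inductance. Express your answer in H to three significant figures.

For a thin toroid, L = μ₀μᵣN²A/(2πR).
L = (4π×10⁻⁷)(3660)(758)²(1.110×10^-4) / (2π×7.800×10^-2 m) = 0.5985 H.

L ≈ 0.599 H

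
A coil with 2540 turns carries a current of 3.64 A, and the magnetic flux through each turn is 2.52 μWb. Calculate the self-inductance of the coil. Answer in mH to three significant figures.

Self-inductance is defined by L = NΦ_B/I (flux linkage over current).
L = (2540)(2.520×10^-6 Wb)/(3.64 A) = 1.758×10^-3 H.

L ≈ 1.76 mH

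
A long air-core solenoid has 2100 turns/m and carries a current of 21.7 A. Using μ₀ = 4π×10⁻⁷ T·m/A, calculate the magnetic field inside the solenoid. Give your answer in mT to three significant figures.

B ≈ 57.3 mT

Inside a long solenoid, B = μ₀nI.
B = (4π×10⁻⁷)(2.100×10^3 m⁻¹)(21.7 A) = 5.726×10^-2 T.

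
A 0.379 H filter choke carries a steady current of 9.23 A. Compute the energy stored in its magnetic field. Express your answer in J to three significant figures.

U ≈ 16.1 J

Stored magnetic energy: U = ½LI².
U = ½(0.379 H)(9.23 A)² = 16.14 J.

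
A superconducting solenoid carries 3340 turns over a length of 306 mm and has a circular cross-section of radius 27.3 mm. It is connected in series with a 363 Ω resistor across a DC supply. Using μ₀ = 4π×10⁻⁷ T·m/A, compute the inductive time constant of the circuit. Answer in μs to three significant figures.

A = πr² = π(2.730×10^-2 m)² = 2.341×10^-3 m².
L = μ₀N²A/ℓ = (4π×10⁻⁷)(3340)²(2.341×10^-3)/(0.306) = 0.1073 H.
τ = L/R = (0.1073)/(363) = 2.9549×10^-4 s.

τ ≈ 295 μs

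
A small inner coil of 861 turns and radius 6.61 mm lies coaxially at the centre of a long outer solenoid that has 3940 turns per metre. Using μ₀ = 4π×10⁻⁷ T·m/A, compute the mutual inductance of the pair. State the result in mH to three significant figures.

The outer solenoid produces a uniform field B₁ = μ₀n₁I₁ across the inner coil,
so the flux linkage is N₂Φ = N₂B₁A₂ = μ₀n₁N₂A₂·I₁, giving M = μ₀n₁N₂A₂.
A₂ = πr² = π(6.610×10^-3 m)² = 1.373×10^-4 m².
M = (4π×10⁻⁷)(3940)(861)(1.373×10^-4) = 5.851×10^-4 H.

M ≈ 0.585 mH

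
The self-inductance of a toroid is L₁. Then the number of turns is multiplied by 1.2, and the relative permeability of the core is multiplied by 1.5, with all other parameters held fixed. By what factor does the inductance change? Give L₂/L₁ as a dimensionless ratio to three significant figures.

For a toroid, L ∝ μᵣN²A/R.
L₂/L₁ = (1.2)^2 × (1.5) = 2.16.

L₂/L₁ = 2.16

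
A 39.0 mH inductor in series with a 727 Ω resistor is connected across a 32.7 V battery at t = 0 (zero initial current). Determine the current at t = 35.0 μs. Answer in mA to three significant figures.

τ = L/R = 3.900×10^-2/727 = 5.3645×10^-5 s; final current I_∞ = ε/R = 32.7/727 = 4.498×10^-2 A.
I(t) = I_∞(1 − e^(−t/τ)) with t/τ = 0.652.
I = (4.498×10^-2)(1 − e^(−0.652)) = 2.156×10^-2 A.

I ≈ 21.6 mA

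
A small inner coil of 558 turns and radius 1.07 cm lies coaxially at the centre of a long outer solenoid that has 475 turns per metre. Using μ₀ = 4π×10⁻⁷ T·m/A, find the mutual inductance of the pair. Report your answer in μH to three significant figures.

M ≈ 120 μH

The outer solenoid produces a uniform field B₁ = μ₀n₁I₁ across the inner coil,
so the flux linkage is N₂Φ = N₂B₁A₂ = μ₀n₁N₂A₂·I₁, giving M = μ₀n₁N₂A₂.
A₂ = πr² = π(1.070×10^-2 m)² = 3.597×10^-4 m².
M = (4π×10⁻⁷)(475)(558)(3.597×10^-4) = 1.198×10^-4 H.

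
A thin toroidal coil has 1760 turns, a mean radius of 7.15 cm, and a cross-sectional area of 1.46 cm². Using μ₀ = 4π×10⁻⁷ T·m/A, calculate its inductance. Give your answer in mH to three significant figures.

For a thin toroid, L = μ₀N²A/(2πR).
L = (4π×10⁻⁷)(1760)²(1.460×10^-4) / (2π×7.150×10^-2 m) = 1.265×10^-3 H.

L ≈ 1.27 mH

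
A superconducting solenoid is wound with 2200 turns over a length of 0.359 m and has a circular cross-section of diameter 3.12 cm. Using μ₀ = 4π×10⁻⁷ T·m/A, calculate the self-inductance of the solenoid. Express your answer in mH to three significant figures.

A = π(d/2)² = π(1.560×10^-2 m)² = 7.645×10^-4 m².
For a long solenoid, L = μ₀N²A/ℓ.
L = (4π×10⁻⁷)(2200)²(7.645×10^-4)/(0.359 m) = 1.295×10^-2 H.

L ≈ 13.0 mH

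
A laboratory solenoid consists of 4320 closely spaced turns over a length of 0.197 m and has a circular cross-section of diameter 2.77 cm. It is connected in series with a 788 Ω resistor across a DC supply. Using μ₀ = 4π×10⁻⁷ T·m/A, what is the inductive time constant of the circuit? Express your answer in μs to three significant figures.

A = π(d/2)² = π(1.385×10^-2 m)² = 6.026×10^-4 m².
L = μ₀N²A/ℓ = (4π×10⁻⁷)(4320)²(6.026×10^-4)/(0.197) = 7.174×10^-2 H.
τ = L/R = (7.174×10^-2)/(788) = 9.104×10^-5 s.

τ ≈ 91.0 μs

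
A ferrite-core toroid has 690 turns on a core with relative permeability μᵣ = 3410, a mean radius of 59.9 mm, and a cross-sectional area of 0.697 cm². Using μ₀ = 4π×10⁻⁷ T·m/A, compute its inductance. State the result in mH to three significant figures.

L ≈ 378 mH

For a thin toroid, L = μ₀μᵣN²A/(2πR).
L = (4π×10⁻⁷)(3410)(690)²(6.970×10^-5) / (2π×5.990×10^-2 m) = 0.3778 H.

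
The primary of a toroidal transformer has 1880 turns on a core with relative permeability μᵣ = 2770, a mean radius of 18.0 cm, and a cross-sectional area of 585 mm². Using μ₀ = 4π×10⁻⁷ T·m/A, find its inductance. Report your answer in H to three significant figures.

L ≈ 6.36 H

For a thin toroid, L = μ₀μᵣN²A/(2πR).
L = (4π×10⁻⁷)(2770)(1880)²(5.850×10^-4) / (2π×0.18 m) = 6.364 H.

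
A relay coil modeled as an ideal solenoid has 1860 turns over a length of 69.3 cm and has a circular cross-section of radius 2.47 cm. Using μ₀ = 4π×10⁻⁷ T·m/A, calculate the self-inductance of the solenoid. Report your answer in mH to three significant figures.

A = πr² = π(2.470×10^-2 m)² = 1.917×10^-3 m².
For a long solenoid, L = μ₀N²A/ℓ.
L = (4π×10⁻⁷)(1860)²(1.917×10^-3)/(0.693 m) = 1.202×10^-2 H.

L ≈ 12.0 mH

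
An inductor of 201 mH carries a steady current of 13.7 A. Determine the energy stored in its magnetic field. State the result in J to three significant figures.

U ≈ 18.9 J

Stored magnetic energy: U = ½LI².
U = ½(0.201 H)(13.7 A)² = 18.86 J.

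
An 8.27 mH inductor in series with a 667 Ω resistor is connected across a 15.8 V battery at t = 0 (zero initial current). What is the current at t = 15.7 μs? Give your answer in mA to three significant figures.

I ≈ 17.0 mA

τ = L/R = 8.270×10^-3/667 = 1.240×10^-5 s; final current I_∞ = ε/R = 15.8/667 = 2.369×10^-2 A.
I(t) = I_∞(1 − e^(−t/τ)) with t/τ = 1.266.
I = (2.369×10^-2)(1 − e^(−1.266)) = 1.701×10^-2 A.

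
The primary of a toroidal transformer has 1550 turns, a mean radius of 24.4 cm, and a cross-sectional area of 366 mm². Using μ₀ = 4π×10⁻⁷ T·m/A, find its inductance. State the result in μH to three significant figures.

For a thin toroid, L = μ₀N²A/(2πR).
L = (4π×10⁻⁷)(1550)²(3.660×10^-4) / (2π×0.244 m) = 7.208×10^-4 H.

L ≈ 721 μH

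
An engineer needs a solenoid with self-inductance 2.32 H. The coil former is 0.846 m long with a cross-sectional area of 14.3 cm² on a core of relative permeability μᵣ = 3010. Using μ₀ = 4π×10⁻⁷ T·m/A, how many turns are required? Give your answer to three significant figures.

N ≈ 602 turns

A = 14.3 cm² = 1.430×10^-3 m².
From L = μ₀μᵣN²A/ℓ, N = √(Lℓ / (μ₀μᵣA)).
N = √[(2.32)(0.846) / ((4π×10⁻⁷)(3010)×1.430×10^-3)] = √(3.629×10^5) ≈ 602.4.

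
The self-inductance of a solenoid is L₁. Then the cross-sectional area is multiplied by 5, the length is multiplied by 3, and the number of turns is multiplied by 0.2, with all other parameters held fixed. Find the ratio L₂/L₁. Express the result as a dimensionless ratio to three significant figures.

For a solenoid, L ∝ μᵣN²A/ℓ.
L₂/L₁ = (5) × (3)^-1 × (0.2)^2 = 0.0667.

L₂/L₁ = 0.0667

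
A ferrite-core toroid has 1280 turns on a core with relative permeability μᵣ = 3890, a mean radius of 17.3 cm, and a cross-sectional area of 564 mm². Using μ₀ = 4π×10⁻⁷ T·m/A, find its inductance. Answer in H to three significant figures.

L ≈ 4.16 H

For a thin toroid, L = μ₀μᵣN²A/(2πR).
L = (4π×10⁻⁷)(3890)(1280)²(5.640×10^-4) / (2π×0.173 m) = 4.156 H.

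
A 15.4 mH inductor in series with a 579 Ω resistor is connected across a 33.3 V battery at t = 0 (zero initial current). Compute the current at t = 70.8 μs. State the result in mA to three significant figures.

τ = L/R = 1.540×10^-2/579 = 2.660×10^-5 s; final current I_∞ = ε/R = 33.3/579 = 5.751×10^-2 A.
I(t) = I_∞(1 − e^(−t/τ)) with t/τ = 2.662.
I = (5.751×10^-2)(1 − e^(−2.662)) = 5.350×10^-2 A.

I ≈ 53.5 mA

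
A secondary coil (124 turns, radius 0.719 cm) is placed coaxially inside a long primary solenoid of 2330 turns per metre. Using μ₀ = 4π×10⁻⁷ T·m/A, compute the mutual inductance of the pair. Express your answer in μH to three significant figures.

The outer solenoid produces a uniform field B₁ = μ₀n₁I₁ across the inner coil,
so the flux linkage is N₂Φ = N₂B₁A₂ = μ₀n₁N₂A₂·I₁, giving M = μ₀n₁N₂A₂.
A₂ = πr² = π(7.190×10^-3 m)² = 1.624×10^-4 m².
M = (4π×10⁻⁷)(2330)(124)(1.624×10^-4) = 5.897×10^-5 H.

M ≈ 59.0 μH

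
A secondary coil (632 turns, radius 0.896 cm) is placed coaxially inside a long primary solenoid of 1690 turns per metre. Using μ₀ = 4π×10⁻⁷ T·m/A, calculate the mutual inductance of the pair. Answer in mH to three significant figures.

M ≈ 0.339 mH

The outer solenoid produces a uniform field B₁ = μ₀n₁I₁ across the inner coil,
so the flux linkage is N₂Φ = N₂B₁A₂ = μ₀n₁N₂A₂·I₁, giving M = μ₀n₁N₂A₂.
A₂ = πr² = π(8.960×10^-3 m)² = 2.522×10^-4 m².
M = (4π×10⁻⁷)(1690)(632)(2.522×10^-4) = 3.385×10^-4 H.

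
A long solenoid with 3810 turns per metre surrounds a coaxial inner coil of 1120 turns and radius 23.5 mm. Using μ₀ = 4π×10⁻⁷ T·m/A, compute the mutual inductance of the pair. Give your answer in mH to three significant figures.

The outer solenoid produces a uniform field B₁ = μ₀n₁I₁ across the inner coil,
so the flux linkage is N₂Φ = N₂B₁A₂ = μ₀n₁N₂A₂·I₁, giving M = μ₀n₁N₂A₂.
A₂ = πr² = π(2.350×10^-2 m)² = 1.7349×10^-3 m².
M = (4π×10⁻⁷)(3810)(1120)(1.7349×10^-3) = 9.303×10^-3 H.

M ≈ 9.30 mH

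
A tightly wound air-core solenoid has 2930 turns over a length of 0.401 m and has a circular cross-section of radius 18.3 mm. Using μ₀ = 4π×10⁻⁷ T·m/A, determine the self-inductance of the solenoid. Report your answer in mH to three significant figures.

A = πr² = π(1.830×10^-2 m)² = 1.052×10^-3 m².
For a long solenoid, L = μ₀N²A/ℓ.
L = (4π×10⁻⁷)(2930)²(1.052×10^-3)/(0.401 m) = 2.830×10^-2 H.

L ≈ 28.3 mH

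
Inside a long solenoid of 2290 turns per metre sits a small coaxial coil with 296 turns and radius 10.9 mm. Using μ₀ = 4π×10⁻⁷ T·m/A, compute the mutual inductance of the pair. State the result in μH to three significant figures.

The outer solenoid produces a uniform field B₁ = μ₀n₁I₁ across the inner coil,
so the flux linkage is N₂Φ = N₂B₁A₂ = μ₀n₁N₂A₂·I₁, giving M = μ₀n₁N₂A₂.
A₂ = πr² = π(1.090×10^-2 m)² = 3.733×10^-4 m².
M = (4π×10⁻⁷)(2290)(296)(3.733×10^-4) = 3.179×10^-4 H.

M ≈ 318 μH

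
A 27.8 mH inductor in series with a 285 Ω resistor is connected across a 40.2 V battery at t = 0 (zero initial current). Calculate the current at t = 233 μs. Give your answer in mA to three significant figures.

τ = L/R = 2.780×10^-2/285 = 9.754×10^-5 s; final current I_∞ = ε/R = 40.2/285 = 0.1411 A.
I(t) = I_∞(1 − e^(−t/τ)) with t/τ = 2.389.
I = (0.1411)(1 − e^(−2.389)) = 0.1281 A.

I ≈ 128 mA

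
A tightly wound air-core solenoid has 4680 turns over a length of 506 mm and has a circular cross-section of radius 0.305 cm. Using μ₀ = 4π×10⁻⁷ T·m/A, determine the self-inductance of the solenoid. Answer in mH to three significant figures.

L ≈ 1.59 mH

A = πr² = π(3.050×10^-3 m)² = 2.922×10^-5 m².
For a long solenoid, L = μ₀N²A/ℓ.
L = (4π×10⁻⁷)(4680)²(2.922×10^-5)/(0.506 m) = 1.590×10^-3 H.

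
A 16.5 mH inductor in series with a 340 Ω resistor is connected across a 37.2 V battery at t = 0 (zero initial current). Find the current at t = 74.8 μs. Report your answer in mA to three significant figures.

I ≈ 86.0 mA

τ = L/R = 1.650×10^-2/340 = 4.853×10^-5 s; final current I_∞ = ε/R = 37.2/340 = 0.1094 A.
I(t) = I_∞(1 − e^(−t/τ)) with t/τ = 1.541.
I = (0.1094)(1 − e^(−1.541)) = 8.599×10^-2 A.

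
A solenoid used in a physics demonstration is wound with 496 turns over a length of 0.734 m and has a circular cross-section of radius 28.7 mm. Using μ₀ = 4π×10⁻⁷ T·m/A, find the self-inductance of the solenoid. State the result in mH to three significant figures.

A = πr² = π(2.870×10^-2 m)² = 2.588×10^-3 m².
For a long solenoid, L = μ₀N²A/ℓ.
L = (4π×10⁻⁷)(496)²(2.588×10^-3)/(0.734 m) = 1.090×10^-3 H.

L ≈ 1.09 mH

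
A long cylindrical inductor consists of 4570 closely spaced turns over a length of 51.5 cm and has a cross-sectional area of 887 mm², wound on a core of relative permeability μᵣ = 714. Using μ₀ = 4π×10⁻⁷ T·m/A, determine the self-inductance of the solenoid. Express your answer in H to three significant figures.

A = 887 mm² = 8.870×10^-4 m².
For a long solenoid, L = μ₀μᵣN²A/ℓ.
L = (4π×10⁻⁷)(714)(4570)²(8.870×10^-4)/(0.515 m) = 32.27 H.

L ≈ 32.3 H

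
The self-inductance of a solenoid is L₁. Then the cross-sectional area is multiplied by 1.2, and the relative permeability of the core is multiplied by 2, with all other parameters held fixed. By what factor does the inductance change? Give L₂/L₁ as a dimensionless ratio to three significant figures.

L₂/L₁ = 2.40

For a solenoid, L ∝ μᵣN²A/ℓ.
L₂/L₁ = (1.2) × (2) = 2.40.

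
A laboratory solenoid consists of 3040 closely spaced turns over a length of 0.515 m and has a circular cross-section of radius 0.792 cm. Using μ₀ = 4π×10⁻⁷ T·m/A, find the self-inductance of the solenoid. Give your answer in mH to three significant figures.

L ≈ 4.44 mH

A = πr² = π(7.920×10^-3 m)² = 1.971×10^-4 m².
For a long solenoid, L = μ₀N²A/ℓ.
L = (4π×10⁻⁷)(3040)²(1.971×10^-4)/(0.515 m) = 4.444×10^-3 H.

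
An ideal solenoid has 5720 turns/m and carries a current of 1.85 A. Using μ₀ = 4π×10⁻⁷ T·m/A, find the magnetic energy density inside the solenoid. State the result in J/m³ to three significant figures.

u ≈ 70.4 J/m³

B = μ₀nI = (4π×10⁻⁷)(5.720×10^3)(1.85) = 1.330×10^-2 T.
u = B²/(2μ₀) = (1.330×10^-2)²/(2×4π×10⁻⁷) = 70.36 J/m³.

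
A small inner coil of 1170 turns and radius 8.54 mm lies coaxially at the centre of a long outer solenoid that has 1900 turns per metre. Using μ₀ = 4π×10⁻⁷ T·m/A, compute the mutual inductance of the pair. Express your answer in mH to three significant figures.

M ≈ 0.640 mH

The outer solenoid produces a uniform field B₁ = μ₀n₁I₁ across the inner coil,
so the flux linkage is N₂Φ = N₂B₁A₂ = μ₀n₁N₂A₂·I₁, giving M = μ₀n₁N₂A₂.
A₂ = πr² = π(8.540×10^-3 m)² = 2.291×10^-4 m².
M = (4π×10⁻⁷)(1900)(1170)(2.291×10^-4) = 6.401×10^-4 H.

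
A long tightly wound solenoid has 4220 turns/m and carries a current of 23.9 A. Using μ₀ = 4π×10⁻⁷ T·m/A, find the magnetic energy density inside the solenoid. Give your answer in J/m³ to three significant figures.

B = μ₀nI = (4π×10⁻⁷)(4.220×10^3)(23.9) = 0.1267 T.
u = B²/(2μ₀) = (0.1267)²/(2×4π×10⁻⁷) = 6.391×10^3 J/m³.

u ≈ 6390 J/m³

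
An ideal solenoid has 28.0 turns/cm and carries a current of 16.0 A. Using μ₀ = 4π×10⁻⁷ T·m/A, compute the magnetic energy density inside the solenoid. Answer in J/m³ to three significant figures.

B = μ₀nI = (4π×10⁻⁷)(2.800×10^3)(16.0) = 5.630×10^-2 T.
u = B²/(2μ₀) = (5.630×10^-2)²/(2×4π×10⁻⁷) = 1.261×10^3 J/m³.

u ≈ 1260 J/m³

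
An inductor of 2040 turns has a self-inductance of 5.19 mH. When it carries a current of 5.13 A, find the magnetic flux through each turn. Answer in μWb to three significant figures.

From L = NΦ_B/I, the flux per turn is Φ_B = LI/N.
Φ_B = (5.190×10^-3 H)(5.13 A)/2040 = 1.305×10^-5 Wb.

Φ_B ≈ 13.1 μWb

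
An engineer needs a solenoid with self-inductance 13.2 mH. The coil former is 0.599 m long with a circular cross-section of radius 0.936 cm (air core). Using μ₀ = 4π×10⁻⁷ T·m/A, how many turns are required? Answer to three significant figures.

N ≈ 4780 turns

A = πr² = π(9.360×10^-3 m)² = 2.752×10^-4 m².
From L = μ₀N²A/ℓ, N = √(Lℓ / (μ₀A)).
N = √[(1.320×10^-2)(0.599) / ((4π×10⁻⁷)×2.752×10^-4)] = √(2.286×10^7) ≈ 4781.3.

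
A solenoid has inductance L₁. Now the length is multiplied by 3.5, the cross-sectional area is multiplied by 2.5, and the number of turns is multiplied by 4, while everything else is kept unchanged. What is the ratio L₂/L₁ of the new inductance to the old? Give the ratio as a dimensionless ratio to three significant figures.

L₂/L₁ = 11.4

For a solenoid, L ∝ μᵣN²A/ℓ.
L₂/L₁ = (3.5)^-1 × (2.5) × (4)^2 = 11.4.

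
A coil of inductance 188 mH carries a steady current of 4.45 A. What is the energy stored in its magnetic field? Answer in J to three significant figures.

Stored magnetic energy: U = ½LI².
U = ½(0.188 H)(4.45 A)² = 1.861 J.

U ≈ 1.86 J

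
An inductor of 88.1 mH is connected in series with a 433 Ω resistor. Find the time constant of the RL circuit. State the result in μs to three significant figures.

τ = L/R = (8.810×10^-2 H)/(433 Ω) = 2.0346×10^-4 s.

τ ≈ 203 μs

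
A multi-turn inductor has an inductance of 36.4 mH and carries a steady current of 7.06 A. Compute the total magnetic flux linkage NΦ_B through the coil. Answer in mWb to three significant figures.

NΦ_B ≈ 257 mWb

From L = NΦ_B/I, the flux linkage is NΦ_B = LI.
NΦ_B = (3.640×10^-2 H)(7.06 A) = 0.257 Wb.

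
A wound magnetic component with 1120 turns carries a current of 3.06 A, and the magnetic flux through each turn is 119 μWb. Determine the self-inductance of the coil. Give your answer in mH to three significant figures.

L ≈ 43.6 mH

Self-inductance is defined by L = NΦ_B/I (flux linkage over current).
L = (1120)(1.190×10^-4 Wb)/(3.06 A) = 4.356×10^-2 H.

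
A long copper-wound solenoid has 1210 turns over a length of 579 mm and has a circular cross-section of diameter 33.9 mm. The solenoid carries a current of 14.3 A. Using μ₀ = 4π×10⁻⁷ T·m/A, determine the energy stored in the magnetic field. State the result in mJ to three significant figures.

A = π(d/2)² = π(1.695×10^-2 m)² = 9.026×10^-4 m².
L = μ₀N²A/ℓ = (4π×10⁻⁷)(1210)²(9.026×10^-4)/(0.579) = 2.868×10^-3 H.
U = ½LI² = ½(2.868×10^-3)(14.3)² = 0.2932 J.

U ≈ 293 mJ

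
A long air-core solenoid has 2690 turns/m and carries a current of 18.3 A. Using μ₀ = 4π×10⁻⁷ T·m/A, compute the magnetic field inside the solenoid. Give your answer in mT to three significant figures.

Inside a long solenoid, B = μ₀nI.
B = (4π×10⁻⁷)(2.690×10^3 m⁻¹)(18.3 A) = 6.186×10^-2 T.

B ≈ 61.9 mT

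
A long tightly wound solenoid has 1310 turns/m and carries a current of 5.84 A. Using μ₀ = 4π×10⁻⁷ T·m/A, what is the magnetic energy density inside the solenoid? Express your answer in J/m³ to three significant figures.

B = μ₀nI = (4π×10⁻⁷)(1.310×10^3)(5.84) = 9.614×10^-3 T.
u = B²/(2μ₀) = (9.614×10^-3)²/(2×4π×10⁻⁷) = 36.77 J/m³.

u ≈ 36.8 J/m³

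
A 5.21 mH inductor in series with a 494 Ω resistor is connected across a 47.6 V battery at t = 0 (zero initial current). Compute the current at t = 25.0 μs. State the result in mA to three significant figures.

I ≈ 87.4 mA

τ = L/R = 5.210×10^-3/494 = 1.0547×10^-5 s; final current I_∞ = ε/R = 47.6/494 = 9.636×10^-2 A.
I(t) = I_∞(1 − e^(−t/τ)) with t/τ = 2.370.
I = (9.636×10^-2)(1 − e^(−2.370)) = 8.735×10^-2 A.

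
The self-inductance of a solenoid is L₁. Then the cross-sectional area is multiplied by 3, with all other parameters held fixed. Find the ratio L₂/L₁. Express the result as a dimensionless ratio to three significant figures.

L₂/L₁ = 3.00

For a solenoid, L ∝ μᵣN²A/ℓ.
L₂/L₁ = (3) = 3.00.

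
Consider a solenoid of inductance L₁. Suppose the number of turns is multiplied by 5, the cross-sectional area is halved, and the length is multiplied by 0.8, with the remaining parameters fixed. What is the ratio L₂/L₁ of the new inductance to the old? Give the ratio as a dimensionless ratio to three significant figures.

L₂/L₁ = 15.6

For a solenoid, L ∝ μᵣN²A/ℓ.
L₂/L₁ = (5)^2 × (0.5) × (0.8)^-1 = 15.6.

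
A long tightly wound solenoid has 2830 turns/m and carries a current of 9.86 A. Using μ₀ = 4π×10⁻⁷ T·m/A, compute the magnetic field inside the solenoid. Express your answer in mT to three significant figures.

B ≈ 35.1 mT

Inside a long solenoid, B = μ₀nI.
B = (4π×10⁻⁷)(2.830×10^3 m⁻¹)(9.86 A) = 3.506×10^-2 T.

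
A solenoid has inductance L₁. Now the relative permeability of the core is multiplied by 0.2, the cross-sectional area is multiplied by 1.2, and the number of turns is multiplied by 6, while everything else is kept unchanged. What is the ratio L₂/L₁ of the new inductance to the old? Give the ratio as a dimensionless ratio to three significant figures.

For a solenoid, L ∝ μᵣN²A/ℓ.
L₂/L₁ = (0.2) × (1.2) × (6)^2 = 8.64.

L₂/L₁ = 8.64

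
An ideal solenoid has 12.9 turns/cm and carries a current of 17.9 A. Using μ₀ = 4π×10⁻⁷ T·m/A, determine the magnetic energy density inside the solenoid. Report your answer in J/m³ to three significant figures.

u ≈ 335 J/m³

B = μ₀nI = (4π×10⁻⁷)(1.290×10^3)(17.9) = 2.902×10^-2 T.
u = B²/(2μ₀) = (2.902×10^-2)²/(2×4π×10⁻⁷) = 335 J/m³.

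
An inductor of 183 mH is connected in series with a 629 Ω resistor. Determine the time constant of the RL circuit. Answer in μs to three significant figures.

τ = L/R = (0.183 H)/(629 Ω) = 2.909×10^-4 s.

τ ≈ 291 μs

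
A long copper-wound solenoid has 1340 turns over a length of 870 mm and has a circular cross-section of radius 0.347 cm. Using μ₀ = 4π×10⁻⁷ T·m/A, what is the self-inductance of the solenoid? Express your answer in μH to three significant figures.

L ≈ 98.1 μH

A = πr² = π(3.470×10^-3 m)² = 3.783×10^-5 m².
For a long solenoid, L = μ₀N²A/ℓ.
L = (4π×10⁻⁷)(1340)²(3.783×10^-5)/(0.87 m) = 9.811×10^-5 H.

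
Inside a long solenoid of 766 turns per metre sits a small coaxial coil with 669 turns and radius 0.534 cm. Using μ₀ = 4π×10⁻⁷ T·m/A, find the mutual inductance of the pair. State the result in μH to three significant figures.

The outer solenoid produces a uniform field B₁ = μ₀n₁I₁ across the inner coil,
so the flux linkage is N₂Φ = N₂B₁A₂ = μ₀n₁N₂A₂·I₁, giving M = μ₀n₁N₂A₂.
A₂ = πr² = π(5.340×10^-3 m)² = 8.958×10^-5 m².
M = (4π×10⁻⁷)(766)(669)(8.958×10^-5) = 5.769×10^-5 H.

M ≈ 57.7 μH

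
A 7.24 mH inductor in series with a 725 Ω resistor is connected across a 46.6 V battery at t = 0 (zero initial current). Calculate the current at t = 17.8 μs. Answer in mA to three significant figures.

τ = L/R = 7.240×10^-3/725 = 9.986×10^-6 s; final current I_∞ = ε/R = 46.6/725 = 6.428×10^-2 A.
I(t) = I_∞(1 − e^(−t/τ)) with t/τ = 1.782.
I = (6.428×10^-2)(1 − e^(−1.782)) = 5.346×10^-2 A.

I ≈ 53.5 mA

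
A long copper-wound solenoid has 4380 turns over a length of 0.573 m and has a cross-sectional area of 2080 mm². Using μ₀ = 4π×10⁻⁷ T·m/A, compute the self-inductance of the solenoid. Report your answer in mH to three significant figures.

A = 2080 mm² = 2.080×10^-3 m².
For a long solenoid, L = μ₀N²A/ℓ.
L = (4π×10⁻⁷)(4380)²(2.080×10^-3)/(0.573 m) = 8.751×10^-2 H.

L ≈ 87.5 mH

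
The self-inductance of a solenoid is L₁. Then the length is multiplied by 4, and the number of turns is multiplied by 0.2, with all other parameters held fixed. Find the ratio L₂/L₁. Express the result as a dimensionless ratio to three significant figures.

L₂/L₁ = 0.0100

For a solenoid, L ∝ μᵣN²A/ℓ.
L₂/L₁ = (4)^-1 × (0.2)^2 = 0.0100.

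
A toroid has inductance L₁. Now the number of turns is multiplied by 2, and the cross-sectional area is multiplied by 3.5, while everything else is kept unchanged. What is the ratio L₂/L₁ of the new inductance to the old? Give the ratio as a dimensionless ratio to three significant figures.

For a toroid, L ∝ μᵣN²A/R.
L₂/L₁ = (2)^2 × (3.5) = 14.0.

L₂/L₁ = 14.0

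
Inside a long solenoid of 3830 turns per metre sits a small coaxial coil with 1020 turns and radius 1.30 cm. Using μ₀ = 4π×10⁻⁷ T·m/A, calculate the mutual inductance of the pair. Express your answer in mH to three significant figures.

M ≈ 2.61 mH

The outer solenoid produces a uniform field B₁ = μ₀n₁I₁ across the inner coil,
so the flux linkage is N₂Φ = N₂B₁A₂ = μ₀n₁N₂A₂·I₁, giving M = μ₀n₁N₂A₂.
A₂ = πr² = π(1.300×10^-2 m)² = 5.309×10^-4 m².
M = (4π×10⁻⁷)(3830)(1020)(5.309×10^-4) = 2.606×10^-3 H.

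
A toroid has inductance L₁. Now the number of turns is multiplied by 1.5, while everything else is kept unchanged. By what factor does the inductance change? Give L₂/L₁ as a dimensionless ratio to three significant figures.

For a toroid, L ∝ μᵣN²A/R.
L₂/L₁ = (1.5)^2 = 2.25.

L₂/L₁ = 2.25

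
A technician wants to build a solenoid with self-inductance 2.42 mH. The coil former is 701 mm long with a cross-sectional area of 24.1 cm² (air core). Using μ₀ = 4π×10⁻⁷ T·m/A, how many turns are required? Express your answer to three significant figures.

N ≈ 748 turns

A = 24.1 cm² = 2.410×10^-3 m².
From L = μ₀N²A/ℓ, N = √(Lℓ / (μ₀A)).
N = √[(2.420×10^-3)(0.701) / ((4π×10⁻⁷)×2.410×10^-3)] = √(5.602×10^5) ≈ 748.4.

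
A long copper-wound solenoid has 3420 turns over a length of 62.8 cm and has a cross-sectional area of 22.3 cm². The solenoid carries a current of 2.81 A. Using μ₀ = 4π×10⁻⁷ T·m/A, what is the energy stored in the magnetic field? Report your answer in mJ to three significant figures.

A = 22.3 cm² = 2.230×10^-3 m².
L = μ₀N²A/ℓ = (4π×10⁻⁷)(3420)²(2.230×10^-3)/(0.628) = 5.219×10^-2 H.
U = ½LI² = ½(5.219×10^-2)(2.81)² = 0.2061 J.

U ≈ 206 mJ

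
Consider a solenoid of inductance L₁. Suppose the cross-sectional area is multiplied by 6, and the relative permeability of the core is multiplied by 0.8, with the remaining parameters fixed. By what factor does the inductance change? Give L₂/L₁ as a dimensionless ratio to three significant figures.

L₂/L₁ = 4.80

For a solenoid, L ∝ μᵣN²A/ℓ.
L₂/L₁ = (6) × (0.8) = 4.80.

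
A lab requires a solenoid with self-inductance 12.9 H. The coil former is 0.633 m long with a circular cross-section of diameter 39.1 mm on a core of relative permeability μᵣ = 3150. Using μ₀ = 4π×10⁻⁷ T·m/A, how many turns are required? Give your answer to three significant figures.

N ≈ 1310 turns

A = π(d/2)² = π(1.955×10^-2 m)² = 1.201×10^-3 m².
From L = μ₀μᵣN²A/ℓ, N = √(Lℓ / (μ₀μᵣA)).
N = √[(12.9)(0.633) / ((4π×10⁻⁷)(3150)×1.201×10^-3)] = √(1.718×10^6) ≈ 1310.7.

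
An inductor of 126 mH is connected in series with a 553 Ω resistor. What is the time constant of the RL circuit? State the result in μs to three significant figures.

τ = L/R = (0.126 H)/(553 Ω) = 2.278×10^-4 s.

τ ≈ 228 μs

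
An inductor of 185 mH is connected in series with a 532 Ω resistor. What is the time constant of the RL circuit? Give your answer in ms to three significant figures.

τ ≈ 0.348 ms

τ = L/R = (0.185 H)/(532 Ω) = 3.477×10^-4 s.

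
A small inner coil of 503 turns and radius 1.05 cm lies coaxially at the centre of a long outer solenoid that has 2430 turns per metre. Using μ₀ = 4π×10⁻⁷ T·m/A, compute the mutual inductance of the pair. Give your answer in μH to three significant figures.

M ≈ 532 μH

The outer solenoid produces a uniform field B₁ = μ₀n₁I₁ across the inner coil,
so the flux linkage is N₂Φ = N₂B₁A₂ = μ₀n₁N₂A₂·I₁, giving M = μ₀n₁N₂A₂.
A₂ = πr² = π(1.050×10^-2 m)² = 3.464×10^-4 m².
M = (4π×10⁻⁷)(2430)(503)(3.464×10^-4) = 5.320×10^-4 H.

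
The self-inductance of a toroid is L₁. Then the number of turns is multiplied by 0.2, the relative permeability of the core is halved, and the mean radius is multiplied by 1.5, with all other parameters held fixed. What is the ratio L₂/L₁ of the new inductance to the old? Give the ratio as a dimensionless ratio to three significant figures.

L₂/L₁ = 0.0133

For a toroid, L ∝ μᵣN²A/R.
L₂/L₁ = (0.2)^2 × (0.5) × (1.5)^-1 = 0.0133.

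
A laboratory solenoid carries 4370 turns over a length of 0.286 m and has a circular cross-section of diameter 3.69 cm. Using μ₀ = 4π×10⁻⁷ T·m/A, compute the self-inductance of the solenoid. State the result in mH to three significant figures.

A = π(d/2)² = π(1.845×10^-2 m)² = 1.069×10^-3 m².
For a long solenoid, L = μ₀N²A/ℓ.
L = (4π×10⁻⁷)(4370)²(1.069×10^-3)/(0.286 m) = 8.973×10^-2 H.

L ≈ 89.7 mH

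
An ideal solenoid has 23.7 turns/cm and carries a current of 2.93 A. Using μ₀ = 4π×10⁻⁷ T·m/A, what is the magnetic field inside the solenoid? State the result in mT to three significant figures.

B ≈ 8.73 mT

Inside a long solenoid, B = μ₀nI.
B = (4π×10⁻⁷)(2.370×10^3 m⁻¹)(2.93 A) = 8.726×10^-3 T.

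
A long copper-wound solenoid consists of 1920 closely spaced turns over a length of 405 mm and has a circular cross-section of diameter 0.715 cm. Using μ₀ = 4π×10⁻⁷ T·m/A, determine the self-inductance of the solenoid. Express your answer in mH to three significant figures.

L ≈ 0.459 mH

A = π(d/2)² = π(3.575×10^-3 m)² = 4.015×10^-5 m².
For a long solenoid, L = μ₀N²A/ℓ.
L = (4π×10⁻⁷)(1920)²(4.015×10^-5)/(0.405 m) = 4.593×10^-4 H.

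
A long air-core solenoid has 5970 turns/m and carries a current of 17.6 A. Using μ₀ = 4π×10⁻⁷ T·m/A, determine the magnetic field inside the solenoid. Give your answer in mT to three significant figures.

B ≈ 132 mT

Inside a long solenoid, B = μ₀nI.
B = (4π×10⁻⁷)(5.970×10^3 m⁻¹)(17.6 A) = 0.132 T.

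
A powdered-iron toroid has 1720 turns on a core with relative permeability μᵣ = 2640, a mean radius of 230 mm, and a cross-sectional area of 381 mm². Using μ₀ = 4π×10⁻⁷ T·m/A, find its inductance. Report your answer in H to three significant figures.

L ≈ 2.59 H

For a thin toroid, L = μ₀μᵣN²A/(2πR).
L = (4π×10⁻⁷)(2640)(1720)²(3.810×10^-4) / (2π×0.23 m) = 2.588 H.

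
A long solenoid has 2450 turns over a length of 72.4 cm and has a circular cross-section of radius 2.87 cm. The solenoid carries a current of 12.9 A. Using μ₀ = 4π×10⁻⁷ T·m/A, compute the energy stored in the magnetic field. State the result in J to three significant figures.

U ≈ 2.24 J

A = πr² = π(2.870×10^-2 m)² = 2.588×10^-3 m².
L = μ₀N²A/ℓ = (4π×10⁻⁷)(2450)²(2.588×10^-3)/(0.724) = 2.696×10^-2 H.
U = ½LI² = ½(2.696×10^-2)(12.9)² = 2.243 J.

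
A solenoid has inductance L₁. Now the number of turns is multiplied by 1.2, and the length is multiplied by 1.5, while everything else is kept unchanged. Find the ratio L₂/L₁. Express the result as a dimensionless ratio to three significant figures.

L₂/L₁ = 0.960

For a solenoid, L ∝ μᵣN²A/ℓ.
L₂/L₁ = (1.2)^2 × (1.5)^-1 = 0.960.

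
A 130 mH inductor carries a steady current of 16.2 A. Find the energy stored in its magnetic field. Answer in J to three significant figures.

Stored magnetic energy: U = ½LI².
U = ½(0.13 H)(16.2 A)² = 17.06 J.

U ≈ 17.1 J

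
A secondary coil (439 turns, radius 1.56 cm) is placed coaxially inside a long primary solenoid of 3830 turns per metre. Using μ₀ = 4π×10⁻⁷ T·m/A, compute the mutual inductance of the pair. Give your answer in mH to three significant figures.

M ≈ 1.62 mH

The outer solenoid produces a uniform field B₁ = μ₀n₁I₁ across the inner coil,
so the flux linkage is N₂Φ = N₂B₁A₂ = μ₀n₁N₂A₂·I₁, giving M = μ₀n₁N₂A₂.
A₂ = πr² = π(1.560×10^-2 m)² = 7.645×10^-4 m².
M = (4π×10⁻⁷)(3830)(439)(7.645×10^-4) = 1.615×10^-3 H.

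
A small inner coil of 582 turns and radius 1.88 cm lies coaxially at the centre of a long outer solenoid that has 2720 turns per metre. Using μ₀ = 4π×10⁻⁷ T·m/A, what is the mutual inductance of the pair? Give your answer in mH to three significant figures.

The outer solenoid produces a uniform field B₁ = μ₀n₁I₁ across the inner coil,
so the flux linkage is N₂Φ = N₂B₁A₂ = μ₀n₁N₂A₂·I₁, giving M = μ₀n₁N₂A₂.
A₂ = πr² = π(1.880×10^-2 m)² = 1.110×10^-3 m².
M = (4π×10⁻⁷)(2720)(582)(1.110×10^-3) = 2.209×10^-3 H.

M ≈ 2.21 mH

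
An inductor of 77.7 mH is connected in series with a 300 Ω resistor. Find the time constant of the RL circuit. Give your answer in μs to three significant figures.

τ ≈ 259 μs

τ = L/R = (7.770×10^-2 H)/(300 Ω) = 2.590×10^-4 s.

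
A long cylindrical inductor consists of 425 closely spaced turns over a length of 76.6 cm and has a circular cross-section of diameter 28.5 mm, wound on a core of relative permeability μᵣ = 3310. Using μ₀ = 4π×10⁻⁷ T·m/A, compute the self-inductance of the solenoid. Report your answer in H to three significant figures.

L ≈ 0.626 H

A = π(d/2)² = π(1.425×10^-2 m)² = 6.379×10^-4 m².
For a long solenoid, L = μ₀μᵣN²A/ℓ.
L = (4π×10⁻⁷)(3310)(425)²(6.379×10^-4)/(0.766 m) = 0.6257 H.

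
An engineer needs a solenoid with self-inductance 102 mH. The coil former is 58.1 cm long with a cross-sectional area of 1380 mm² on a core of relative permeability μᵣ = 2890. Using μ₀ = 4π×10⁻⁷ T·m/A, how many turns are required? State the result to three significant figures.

A = 1380 mm² = 1.380×10^-3 m².
From L = μ₀μᵣN²A/ℓ, N = √(Lℓ / (μ₀μᵣA)).
N = √[(0.102)(0.581) / ((4π×10⁻⁷)(2890)×1.380×10^-3)] = √(1.182×10^4) ≈ 108.7.

N ≈ 109 turns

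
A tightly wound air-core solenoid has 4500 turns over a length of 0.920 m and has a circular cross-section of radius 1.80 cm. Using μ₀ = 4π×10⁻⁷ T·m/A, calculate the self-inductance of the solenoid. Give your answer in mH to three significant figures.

A = πr² = π(1.800×10^-2 m)² = 1.018×10^-3 m².
For a long solenoid, L = μ₀N²A/ℓ.
L = (4π×10⁻⁷)(4500)²(1.018×10^-3)/(0.92 m) = 2.815×10^-2 H.

L ≈ 28.2 mH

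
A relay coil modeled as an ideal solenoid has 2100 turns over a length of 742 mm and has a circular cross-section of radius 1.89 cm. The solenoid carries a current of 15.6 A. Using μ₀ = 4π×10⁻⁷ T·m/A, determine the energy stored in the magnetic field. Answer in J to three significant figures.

A = πr² = π(1.890×10^-2 m)² = 1.122×10^-3 m².
L = μ₀N²A/ℓ = (4π×10⁻⁷)(2100)²(1.122×10^-3)/(0.742) = 8.381×10^-3 H.
U = ½LI² = ½(8.381×10^-3)(15.6)² = 1.02 J.

U ≈ 1.02 J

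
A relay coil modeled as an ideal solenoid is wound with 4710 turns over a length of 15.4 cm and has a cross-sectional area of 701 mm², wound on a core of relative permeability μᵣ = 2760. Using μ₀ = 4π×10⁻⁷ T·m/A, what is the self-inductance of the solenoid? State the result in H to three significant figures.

L ≈ 350 H

A = 701 mm² = 7.010×10^-4 m².
For a long solenoid, L = μ₀μᵣN²A/ℓ.
L = (4π×10⁻⁷)(2760)(4710)²(7.010×10^-4)/(0.154 m) = 350.2 H.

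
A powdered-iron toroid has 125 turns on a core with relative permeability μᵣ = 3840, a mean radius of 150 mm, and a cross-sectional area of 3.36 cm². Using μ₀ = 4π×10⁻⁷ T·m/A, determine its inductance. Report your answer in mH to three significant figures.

For a thin toroid, L = μ₀μᵣN²A/(2πR).
L = (4π×10⁻⁷)(3840)(125)²(3.360×10^-4) / (2π×0.15 m) = 2.688×10^-2 H.

L ≈ 26.9 mH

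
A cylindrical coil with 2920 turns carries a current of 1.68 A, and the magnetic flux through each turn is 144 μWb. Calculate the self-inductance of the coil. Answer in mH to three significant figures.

Self-inductance is defined by L = NΦ_B/I (flux linkage over current).
L = (2920)(1.440×10^-4 Wb)/(1.68 A) = 0.2503 H.

L ≈ 250 mH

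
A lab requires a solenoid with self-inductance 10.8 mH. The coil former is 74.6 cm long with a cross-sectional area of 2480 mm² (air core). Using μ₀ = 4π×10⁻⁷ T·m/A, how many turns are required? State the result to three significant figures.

N ≈ 1610 turns

A = 2480 mm² = 2.480×10^-3 m².
From L = μ₀N²A/ℓ, N = √(Lℓ / (μ₀A)).
N = √[(1.080×10^-2)(0.746) / ((4π×10⁻⁷)×2.480×10^-3)] = √(2.585×10^6) ≈ 1607.9.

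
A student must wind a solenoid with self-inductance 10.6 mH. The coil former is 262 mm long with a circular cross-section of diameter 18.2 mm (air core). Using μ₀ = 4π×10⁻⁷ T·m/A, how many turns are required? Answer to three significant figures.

A = π(d/2)² = π(9.100×10^-3 m)² = 2.602×10^-4 m².
From L = μ₀N²A/ℓ, N = √(Lℓ / (μ₀A)).
N = √[(1.060×10^-2)(0.262) / ((4π×10⁻⁷)×2.602×10^-4)] = √(8.495×10^6) ≈ 2914.6.

N ≈ 2910 turns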